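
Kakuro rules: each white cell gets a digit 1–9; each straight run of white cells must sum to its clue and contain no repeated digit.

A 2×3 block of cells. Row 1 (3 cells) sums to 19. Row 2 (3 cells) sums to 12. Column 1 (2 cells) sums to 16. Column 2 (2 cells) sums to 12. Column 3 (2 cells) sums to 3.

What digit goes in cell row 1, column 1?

9

16 in 2 cells must be {7,9}; 3 in 2 cells must be {1,2}.
The 19 across and the 3 down share only 2, so (1,3) = 2.
(2,3) = 3 − 2 = 1 completes the 3 down.
Given what's placed, (1,1) must be 9 to fit the 19 across and 16 down.
(1,2) = 19 − 11 = 8 completes the 19 across.
(2,1) = 16 − 9 = 7 completes the 16 down.
(2,2) = 12 − 8 = 4 completes the 12 across.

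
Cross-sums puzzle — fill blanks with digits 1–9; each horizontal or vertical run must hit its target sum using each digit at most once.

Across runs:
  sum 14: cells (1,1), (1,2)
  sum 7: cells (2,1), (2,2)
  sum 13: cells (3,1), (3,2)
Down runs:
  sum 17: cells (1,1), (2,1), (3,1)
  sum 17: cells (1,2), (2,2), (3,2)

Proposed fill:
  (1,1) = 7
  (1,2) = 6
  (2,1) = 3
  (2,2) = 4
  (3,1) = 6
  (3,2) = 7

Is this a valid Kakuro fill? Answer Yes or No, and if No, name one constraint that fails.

No — the down run (1,1)–(3,1) sums to 16, not 17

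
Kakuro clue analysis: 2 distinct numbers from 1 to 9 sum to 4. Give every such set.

2 distinct digits from 1–9 sum between 3 and 17.
Only one set works: {1,3}.

{1,3}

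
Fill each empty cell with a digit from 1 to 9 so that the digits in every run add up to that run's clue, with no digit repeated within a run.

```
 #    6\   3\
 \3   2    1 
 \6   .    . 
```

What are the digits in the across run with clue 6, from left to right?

4, 2

3 in 2 cells must be {1,2}.
R2C1 = 6 − 2 = 4 completes the 6 down.
R2C2 = 6 − 4 = 2 completes the 6 across.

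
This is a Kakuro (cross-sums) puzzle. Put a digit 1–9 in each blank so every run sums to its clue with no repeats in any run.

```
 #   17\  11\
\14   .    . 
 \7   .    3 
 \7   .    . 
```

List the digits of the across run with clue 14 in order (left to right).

8, 6

Given what's placed, R1C2 must be 6 to fit the 14 across and 11 down.
R2C1 = 7 − 3 = 4 completes the 7 across.
R3C2 = 11 − 9 = 2 completes the 11 down.
R1C1 = 14 − 6 = 8 completes the 14 across.
R3C1 = 7 − 2 = 5 completes the 7 across.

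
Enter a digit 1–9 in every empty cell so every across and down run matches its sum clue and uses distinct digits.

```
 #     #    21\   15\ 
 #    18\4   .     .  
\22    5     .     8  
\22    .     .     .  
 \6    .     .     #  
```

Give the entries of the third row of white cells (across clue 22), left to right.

4 in 2 cells must be {1,3}.
R2C2 = 22 − 13 = 9 completes the 22 across.
R4C1 = 4: the only remaining digit allowed by both the 6 across and the 18 down.
R4C2 = 6 − 4 = 2 completes the 6 across.
R1C2 = 3: the only remaining digit allowed by both the 4 across and the 21 down.
R1C3 = 4 − 3 = 1 completes the 4 across.
R3C1 = 18 − 9 = 9 completes the 18 down.
R3C2 = 21 − 14 = 7 completes the 21 down.
R3C3 = 22 − 16 = 6 completes the 22 across.

9, 7, 6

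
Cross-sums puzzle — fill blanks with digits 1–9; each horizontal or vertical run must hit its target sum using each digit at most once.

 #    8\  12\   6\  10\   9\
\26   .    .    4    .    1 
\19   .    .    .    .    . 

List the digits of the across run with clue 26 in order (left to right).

5 7 4 9 1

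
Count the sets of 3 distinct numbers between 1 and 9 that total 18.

7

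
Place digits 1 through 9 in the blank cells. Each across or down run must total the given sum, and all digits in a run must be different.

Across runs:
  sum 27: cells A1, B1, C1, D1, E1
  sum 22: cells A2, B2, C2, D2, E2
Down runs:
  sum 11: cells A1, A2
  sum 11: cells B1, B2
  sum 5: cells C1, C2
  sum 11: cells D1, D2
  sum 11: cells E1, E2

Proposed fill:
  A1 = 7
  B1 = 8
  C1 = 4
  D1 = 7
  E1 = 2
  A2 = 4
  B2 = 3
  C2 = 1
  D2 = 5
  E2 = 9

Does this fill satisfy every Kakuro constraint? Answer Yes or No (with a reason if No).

No — the down run D1–D2 sums to 12, not 11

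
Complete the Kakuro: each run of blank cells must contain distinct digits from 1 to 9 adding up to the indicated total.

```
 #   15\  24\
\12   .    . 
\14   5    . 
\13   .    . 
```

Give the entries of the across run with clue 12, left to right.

4, 8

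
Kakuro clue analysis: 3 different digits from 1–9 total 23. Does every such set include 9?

Yes

The only way to make 23 from 3 distinct digits is {6,8,9}, which contains 9.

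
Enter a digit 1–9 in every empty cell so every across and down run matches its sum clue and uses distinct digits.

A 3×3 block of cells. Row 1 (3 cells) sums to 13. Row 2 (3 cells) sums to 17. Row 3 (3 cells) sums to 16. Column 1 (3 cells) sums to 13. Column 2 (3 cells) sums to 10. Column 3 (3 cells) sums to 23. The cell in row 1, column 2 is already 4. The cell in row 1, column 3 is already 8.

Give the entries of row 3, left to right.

9, 1, 6

23 in 3 cells must be {6,8,9}.
(1,1) = 13 − 12 = 1 completes the 13 across.
Nothing is forced directly, so branch on (2,3), whose candidates are 6 or 9. If (2,3) = 6: then (2,2) would have to be in {2,3,4,7,8,9} for the 17 across but in {1,5} for the 10 down — contradiction. So (2,3) = 9.
(3,3) = 23 − 17 = 6 completes the 23 down.
Given what's placed, (3,2) must be 1 to fit the 16 across and 10 down.
(2,2) = 10 − 5 = 5 completes the 10 down.
(3,1) = 16 − 7 = 9 completes the 16 across.
(2,1) = 17 − 14 = 3 completes the 17 across.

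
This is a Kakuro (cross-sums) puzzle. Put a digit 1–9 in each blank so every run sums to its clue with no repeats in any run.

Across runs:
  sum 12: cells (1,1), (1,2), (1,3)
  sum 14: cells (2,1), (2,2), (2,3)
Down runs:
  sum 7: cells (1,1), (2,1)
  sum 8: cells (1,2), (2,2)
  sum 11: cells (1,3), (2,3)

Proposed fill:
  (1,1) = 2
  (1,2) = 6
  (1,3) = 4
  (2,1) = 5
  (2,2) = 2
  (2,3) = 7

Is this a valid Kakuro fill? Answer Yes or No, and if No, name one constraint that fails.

Yes

Across: 2+6+4=12; 5+2+7=14. Down: 2+5=7; 6+2=8; 4+7=11. No digit repeats within any run.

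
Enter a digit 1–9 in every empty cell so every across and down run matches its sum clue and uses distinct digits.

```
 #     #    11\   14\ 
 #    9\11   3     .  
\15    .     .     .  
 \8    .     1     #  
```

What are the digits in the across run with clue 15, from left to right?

R1C3 = 11 − 3 = 8 completes the 11 across.
R2C2 = 11 − 4 = 7 completes the 11 down.
R2C3 = 14 − 8 = 6 completes the 14 down.
R3C1 = 8 − 1 = 7 completes the 8 across.
R2C1 = 15 − 13 = 2 completes the 15 across.

2, 7, 6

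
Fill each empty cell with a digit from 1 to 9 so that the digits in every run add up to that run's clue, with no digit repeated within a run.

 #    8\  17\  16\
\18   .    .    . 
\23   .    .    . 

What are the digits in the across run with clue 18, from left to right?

23 in 3 cells must be {6,8,9}; 17 in 2 cells must be {8,9}; 16 in 2 cells must be {7,9}.
The 23 across and the 8 down share only 6, so R2C1 = 6.
Given what's placed, R2C3 must be 9 to fit the 23 across and 16 down.
R1C1 = 8 − 6 = 2 completes the 8 down.
R1C2 = 9: the only remaining digit allowed by both the 18 across and the 17 down.
R1C3 = 18 − 11 = 7 completes the 18 across.
R2C2 = 23 − 15 = 8 completes the 23 across.

2 9 7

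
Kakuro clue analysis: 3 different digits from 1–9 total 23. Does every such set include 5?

No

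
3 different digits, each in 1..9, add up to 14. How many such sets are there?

3 distinct digits from 1–9 sum between 6 and 24.

8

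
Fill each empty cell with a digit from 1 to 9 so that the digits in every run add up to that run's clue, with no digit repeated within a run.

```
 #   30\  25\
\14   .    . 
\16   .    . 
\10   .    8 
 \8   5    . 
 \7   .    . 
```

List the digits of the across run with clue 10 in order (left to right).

2 8

16 in 2 cells must be {7,9}.
R3C1 = 10 − 8 = 2 completes the 10 across.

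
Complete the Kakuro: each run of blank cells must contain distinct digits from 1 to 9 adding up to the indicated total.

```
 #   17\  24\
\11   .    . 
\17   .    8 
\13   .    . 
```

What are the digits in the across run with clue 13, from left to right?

6 7

17 in 2 cells must be {8,9}; 24 in 3 cells must be {7,8,9}.
R2C1 = 17 − 8 = 9 completes the 17 across.
No cell is forced outright now. R1C2 can only be 7 or 9 (the digits allowed by both its 11 across and its 24 down). If R1C2 = 7: then R1C1 would have to be in {4} for the 11 across but in {1,2,3,5,6,7} for the 17 down — contradiction. So R1C2 = 9.
R1C1 = 11 − 9 = 2 completes the 11 across.
R3C1 = 17 − 11 = 6 completes the 17 down.
R3C2 = 13 − 6 = 7 completes the 13 across.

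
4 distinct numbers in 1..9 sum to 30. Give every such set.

4 distinct digits from 1–9 sum between 10 and 30.
Only one set works: {6,7,8,9}.

{6,7,8,9}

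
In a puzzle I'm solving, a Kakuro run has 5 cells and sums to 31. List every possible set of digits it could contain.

{1,6,7,8,9}; {2,5,7,8,9}; {3,4,7,8,9}; {3,5,6,8,9}; {4,5,6,7,9}

5 distinct digits from 1–9 sum between 15 and 35.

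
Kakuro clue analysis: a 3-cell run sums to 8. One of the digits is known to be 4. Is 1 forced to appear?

Yes

The only way to make 8 from 3 distinct digits under that restriction is {1,3,4}, which contains 1.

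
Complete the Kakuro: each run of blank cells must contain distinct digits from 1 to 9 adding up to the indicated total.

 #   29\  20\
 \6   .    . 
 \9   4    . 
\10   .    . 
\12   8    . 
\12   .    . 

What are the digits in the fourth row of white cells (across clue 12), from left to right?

8 4

R2C2 = 9 − 4 = 5 completes the 9 across.
R4C2 = 12 − 8 = 4 completes the 12 across.
No cell is forced outright now. R1C2 can only be 1 or 2 (the digits allowed by both its 6 across and its 20 down). If R1C2 = 2: then R1C1 would have to be in {4} for the 6 across but in {1,2,3,5,6,7,9} for the 29 down — contradiction. So R1C2 = 1.
R1C1 = 6 − 1 = 5 completes the 6 across.
No cell is forced outright now. R3C1 can only be 3 or 9 (the digits allowed by both its 10 across and its 29 down). If R3C1 = 9: then R3C2 would have to be in {1} for the 10 across but in {2,3,7,8} for the 20 down — contradiction. So R3C1 = 3.
R3C2 = 10 − 3 = 7 completes the 10 across.
R5C1 = 29 − 20 = 9 completes the 29 down.
R5C2 = 12 − 9 = 3 completes the 12 across.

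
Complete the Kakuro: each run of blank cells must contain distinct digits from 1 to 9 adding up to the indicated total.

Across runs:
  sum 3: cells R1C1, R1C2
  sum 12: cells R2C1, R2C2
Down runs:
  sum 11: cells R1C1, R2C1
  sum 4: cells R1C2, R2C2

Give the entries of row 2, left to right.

9 3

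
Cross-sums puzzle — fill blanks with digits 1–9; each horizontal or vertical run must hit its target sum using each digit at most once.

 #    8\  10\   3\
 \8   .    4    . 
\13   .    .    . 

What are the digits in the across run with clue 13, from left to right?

5 6 2

3 in 2 cells must be {1,2}.
Given what's placed, R1C3 must be 1 to fit the 8 across and 3 down.
R2C2 = 10 − 4 = 6 completes the 10 down.
R2C3 = 3 − 1 = 2 completes the 3 down.
R1C1 = 8 − 5 = 3 completes the 8 across.
R2C1 = 13 − 8 = 5 completes the 13 across.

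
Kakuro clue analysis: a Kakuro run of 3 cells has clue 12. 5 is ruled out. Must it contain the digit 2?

No

Counterexample: {1,3,8} sums to 12 under that restriction without using 2.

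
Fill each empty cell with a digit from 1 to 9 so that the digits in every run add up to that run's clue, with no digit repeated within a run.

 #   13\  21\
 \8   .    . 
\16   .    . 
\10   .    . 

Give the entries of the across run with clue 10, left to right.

16 in 2 cells must be {7,9}.
Nothing is forced directly, so branch on R1C2, whose candidates are 5 or 6 or 7. If R1C2 = 6: that forces R1C1 = 2, R2C1 = 7, after which R2C2 would have to be in {9} for the 16 across but in {7,8} for the 21 down — contradiction. If R1C2 = 7: that forces R1C1 = 1, R2C2 = 9, after which R3C2 would have to be in {1,2,3,4,6,7,8,9} for the 10 across but in {5} for the 21 down — contradiction. So R1C2 = 5.
R1C1 = 8 − 5 = 3 completes the 8 across.
Given what's placed, R2C1 must be 9 to fit the 16 across and 13 down.
R2C2 = 16 − 9 = 7 completes the 16 across.
R3C1 = 13 − 12 = 1 completes the 13 down.
R3C2 = 10 − 1 = 9 completes the 10 across.

1, 9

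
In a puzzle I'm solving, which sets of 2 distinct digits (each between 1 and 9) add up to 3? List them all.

{1,2}

2 distinct digits from 1–9 sum between 3 and 17.
Only one set works: {1,2}.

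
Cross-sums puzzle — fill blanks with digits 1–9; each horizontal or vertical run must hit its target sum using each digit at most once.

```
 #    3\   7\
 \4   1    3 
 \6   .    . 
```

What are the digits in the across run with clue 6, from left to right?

4 in 2 cells must be {1,3}; 3 in 2 cells must be {1,2}.
R2C1 = 3 − 1 = 2 completes the 3 down.
R2C2 = 6 − 2 = 4 completes the 6 across.

2, 4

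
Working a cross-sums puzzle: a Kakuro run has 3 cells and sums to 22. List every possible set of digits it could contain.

{5,8,9}; {6,7,9}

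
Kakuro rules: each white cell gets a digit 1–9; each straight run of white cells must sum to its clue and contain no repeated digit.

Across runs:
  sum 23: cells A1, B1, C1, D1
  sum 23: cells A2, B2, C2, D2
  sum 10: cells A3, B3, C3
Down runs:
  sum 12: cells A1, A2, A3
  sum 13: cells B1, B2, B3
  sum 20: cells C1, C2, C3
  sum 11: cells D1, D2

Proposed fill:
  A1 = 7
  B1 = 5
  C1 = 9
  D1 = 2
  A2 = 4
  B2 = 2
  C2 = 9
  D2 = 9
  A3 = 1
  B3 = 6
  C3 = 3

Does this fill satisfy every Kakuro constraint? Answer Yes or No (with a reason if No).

No — the across run A2–D2 sums to 24, not 23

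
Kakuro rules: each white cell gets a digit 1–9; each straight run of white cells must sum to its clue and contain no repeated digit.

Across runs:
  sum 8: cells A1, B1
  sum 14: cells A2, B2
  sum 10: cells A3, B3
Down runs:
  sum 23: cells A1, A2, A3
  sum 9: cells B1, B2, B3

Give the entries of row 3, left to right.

9 1

23 in 3 cells must be {6,8,9}.
The 8 across and the 23 down share only 6, so A1 = 6.
B1 = 8 − 6 = 2 completes the 8 across.
Given what's placed, B2 must be 6 to fit the 14 across and 9 down.
B3 = 9 − 8 = 1 completes the 9 down.
A2 = 14 − 6 = 8 completes the 14 across.
A3 = 10 − 1 = 9 completes the 10 across.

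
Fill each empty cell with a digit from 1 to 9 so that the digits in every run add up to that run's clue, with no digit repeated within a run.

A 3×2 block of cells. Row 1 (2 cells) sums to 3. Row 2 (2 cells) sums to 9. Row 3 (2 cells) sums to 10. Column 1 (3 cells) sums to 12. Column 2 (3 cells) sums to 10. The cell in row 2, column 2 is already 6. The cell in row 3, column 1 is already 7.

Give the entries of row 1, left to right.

2 1

3 in 2 cells must be {1,2}.
(1,2) = 1: the only remaining digit allowed by both the 3 across and the 10 down.
(2,1) = 9 − 6 = 3 completes the 9 across.
(3,2) = 10 − 7 = 3 completes the 10 across.
(1,1) = 3 − 1 = 2 completes the 3 across.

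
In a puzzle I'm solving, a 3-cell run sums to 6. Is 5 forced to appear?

No

The only way to make 6 from 3 distinct digits is {1,2,3}, which does not contain 5.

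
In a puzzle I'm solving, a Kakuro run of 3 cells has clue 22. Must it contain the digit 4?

No

Counterexample: {5,8,9} sums to 22 without using 4.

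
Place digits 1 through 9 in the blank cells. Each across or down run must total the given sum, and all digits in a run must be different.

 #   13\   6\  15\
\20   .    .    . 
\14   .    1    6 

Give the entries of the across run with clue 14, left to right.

7 1 6

R1C2 = 6 − 1 = 5 completes the 6 down.
R1C3 = 15 − 6 = 9 completes the 15 down.
R2C1 = 14 − 7 = 7 completes the 14 across.
R1C1 = 20 − 14 = 6 completes the 20 across.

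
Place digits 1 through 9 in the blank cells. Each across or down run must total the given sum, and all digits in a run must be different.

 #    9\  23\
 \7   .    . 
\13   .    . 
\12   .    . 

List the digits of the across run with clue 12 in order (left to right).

23 in 3 cells must be {6,8,9}.
The 7 across and the 23 down share only 6, so R1C2 = 6.
R1C1 = 7 − 6 = 1 completes the 7 across.
Nothing is forced directly, so branch on R2C1, whose candidates are 5 or 6. If R2C1 = 6: then R2C2 would have to be in {7} for the 13 across but in {8,9} for the 23 down — contradiction. So R2C1 = 5.
R2C2 = 13 − 5 = 8 completes the 13 across.
R3C1 = 9 − 6 = 3 completes the 9 down.
R3C2 = 12 − 3 = 9 completes the 12 across.

3 9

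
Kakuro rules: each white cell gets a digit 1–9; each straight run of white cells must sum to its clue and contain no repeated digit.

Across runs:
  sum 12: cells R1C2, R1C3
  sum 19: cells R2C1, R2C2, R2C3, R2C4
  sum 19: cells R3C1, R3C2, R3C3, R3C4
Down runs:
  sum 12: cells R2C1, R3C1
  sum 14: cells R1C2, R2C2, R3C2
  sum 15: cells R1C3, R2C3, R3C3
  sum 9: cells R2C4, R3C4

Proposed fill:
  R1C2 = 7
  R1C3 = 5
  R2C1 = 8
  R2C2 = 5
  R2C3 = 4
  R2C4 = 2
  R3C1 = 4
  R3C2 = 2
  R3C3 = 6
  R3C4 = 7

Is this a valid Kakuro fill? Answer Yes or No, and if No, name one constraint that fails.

Across: 7+5=12; 8+5+4+2=19; 4+2+6+7=19. Down: 8+4=12; 7+5+2=14; 5+4+6=15; 2+7=9. No digit repeats within any run.

Yes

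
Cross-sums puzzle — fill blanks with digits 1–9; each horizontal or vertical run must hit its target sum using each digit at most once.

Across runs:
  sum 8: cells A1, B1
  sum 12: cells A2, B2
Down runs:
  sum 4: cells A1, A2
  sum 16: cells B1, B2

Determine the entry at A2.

3

4 in 2 cells must be {1,3}; 16 in 2 cells must be {7,9}.
The 8 across and the 16 down share only 7, so B1 = 7.
The 12 across and the 4 down share only 3, so A2 = 3.
B2 = 12 − 3 = 9 completes the 12 across.
A1 = 8 − 7 = 1 completes the 8 across.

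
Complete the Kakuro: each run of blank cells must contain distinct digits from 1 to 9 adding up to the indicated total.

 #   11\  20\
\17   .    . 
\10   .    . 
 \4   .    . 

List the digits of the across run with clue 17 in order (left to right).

8 9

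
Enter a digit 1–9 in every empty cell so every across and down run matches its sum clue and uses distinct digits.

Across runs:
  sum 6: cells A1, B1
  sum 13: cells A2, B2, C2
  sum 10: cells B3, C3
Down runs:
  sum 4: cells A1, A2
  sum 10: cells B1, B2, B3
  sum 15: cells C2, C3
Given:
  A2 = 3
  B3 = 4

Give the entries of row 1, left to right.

4 in 2 cells must be {1,3}.
A1 = 4 − 3 = 1 completes the 4 down.
B1 = 6 − 1 = 5 completes the 6 across.
B2 = 10 − 9 = 1 completes the 10 down.
C2 = 13 − 4 = 9 completes the 13 across.
C3 = 10 − 4 = 6 completes the 10 across.

1 5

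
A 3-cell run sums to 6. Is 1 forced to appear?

The only way to make 6 from 3 distinct digits is {1,2,3}, which contains 1.

Yes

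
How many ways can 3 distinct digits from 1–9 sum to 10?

4

3 distinct digits from 1–9 sum between 6 and 24.
Enumerating: {1,2,7}, {1,3,6}, {1,4,5}, {2,3,5}.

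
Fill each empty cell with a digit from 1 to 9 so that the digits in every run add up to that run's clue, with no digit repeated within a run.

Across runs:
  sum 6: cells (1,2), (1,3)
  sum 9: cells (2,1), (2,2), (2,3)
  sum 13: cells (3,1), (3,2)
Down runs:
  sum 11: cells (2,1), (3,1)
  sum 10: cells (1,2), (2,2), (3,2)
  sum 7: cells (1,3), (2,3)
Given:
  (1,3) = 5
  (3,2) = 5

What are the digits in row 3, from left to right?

(1,2) = 6 − 5 = 1 completes the 6 across.
(2,2) = 10 − 6 = 4 completes the 10 down.
(2,3) = 7 − 5 = 2 completes the 7 down.
(3,1) = 13 − 5 = 8 completes the 13 across.
(2,1) = 9 − 6 = 3 completes the 9 across.

8, 5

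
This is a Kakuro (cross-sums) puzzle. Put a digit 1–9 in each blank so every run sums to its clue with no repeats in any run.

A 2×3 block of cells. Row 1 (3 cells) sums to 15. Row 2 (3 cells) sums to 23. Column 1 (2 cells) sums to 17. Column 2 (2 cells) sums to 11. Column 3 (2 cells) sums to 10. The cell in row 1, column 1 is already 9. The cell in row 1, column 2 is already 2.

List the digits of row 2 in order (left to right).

8 9 6

23 in 3 cells must be {6,8,9}; 17 in 2 cells must be {8,9}.
(1,3) = 15 − 11 = 4 completes the 15 across.
(2,1) = 17 − 9 = 8 completes the 17 down.
(2,2) = 11 − 2 = 9 completes the 11 down.
(2,3) = 23 − 17 = 6 completes the 23 across.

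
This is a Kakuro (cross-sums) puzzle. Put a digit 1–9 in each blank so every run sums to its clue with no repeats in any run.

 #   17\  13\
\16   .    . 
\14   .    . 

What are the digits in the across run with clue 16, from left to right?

9 7

16 in 2 cells must be {7,9}; 17 in 2 cells must be {8,9}.
The 16 across and the 17 down share only 9, so R1C1 = 9.
R1C2 = 16 − 9 = 7 completes the 16 across.
R2C1 = 17 − 9 = 8 completes the 17 down.
R2C2 = 14 − 8 = 6 completes the 14 across.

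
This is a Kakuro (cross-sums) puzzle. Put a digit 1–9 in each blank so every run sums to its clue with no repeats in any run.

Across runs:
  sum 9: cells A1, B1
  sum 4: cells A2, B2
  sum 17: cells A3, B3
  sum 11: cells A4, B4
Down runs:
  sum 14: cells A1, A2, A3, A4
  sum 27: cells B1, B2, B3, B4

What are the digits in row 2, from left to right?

1, 3

4 in 2 cells must be {1,3}; 17 in 2 cells must be {8,9}.
Only 3 fits B2 under both its across sum 4 and down sum 27.
The 17 across and the 14 down share only 8, so A3 = 8.
B3 = 17 − 8 = 9 completes the 17 across.
A2 = 4 − 3 = 1 completes the 4 across.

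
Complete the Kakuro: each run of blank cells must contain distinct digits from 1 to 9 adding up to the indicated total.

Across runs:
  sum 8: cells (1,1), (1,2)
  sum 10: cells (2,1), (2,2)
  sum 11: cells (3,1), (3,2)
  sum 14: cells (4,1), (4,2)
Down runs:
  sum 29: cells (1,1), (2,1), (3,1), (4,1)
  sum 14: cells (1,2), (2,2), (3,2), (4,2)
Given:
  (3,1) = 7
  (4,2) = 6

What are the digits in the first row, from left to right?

5, 3

29 in 4 cells must be {5,7,8,9}.
(1,1) = 5: the only remaining digit allowed by both the 8 across and the 29 down.
(1,2) = 8 − 5 = 3 completes the 8 across.
(3,2) = 11 − 7 = 4 completes the 11 across.
(4,1) = 14 − 6 = 8 completes the 14 across.
(2,1) = 29 − 20 = 9 completes the 29 down.
(2,2) = 10 − 9 = 1 completes the 10 across.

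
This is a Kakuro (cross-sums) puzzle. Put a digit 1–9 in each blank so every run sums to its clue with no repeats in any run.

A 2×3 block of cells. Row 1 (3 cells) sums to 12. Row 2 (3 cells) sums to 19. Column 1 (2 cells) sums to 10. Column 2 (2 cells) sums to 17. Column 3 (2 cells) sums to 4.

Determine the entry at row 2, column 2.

9

17 in 2 cells must be {8,9}; 4 in 2 cells must be {1,3}.
The 19 across and the 4 down share only 3, so (2,3) = 3.
(1,3) = 4 − 3 = 1 completes the 4 down.
Given what's placed, (2,2) must be 9 to fit the 19 across and 17 down.
(1,2) = 17 − 9 = 8 completes the 17 down.
(2,1) = 19 − 12 = 7 completes the 19 across.
(1,1) = 12 − 9 = 3 completes the 12 across.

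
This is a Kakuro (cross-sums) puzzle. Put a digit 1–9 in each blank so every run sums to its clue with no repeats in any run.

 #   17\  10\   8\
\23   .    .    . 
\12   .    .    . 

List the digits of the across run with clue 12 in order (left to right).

23 in 3 cells must be {6,8,9}; 17 in 2 cells must be {8,9}.
The 23 across and the 8 down share only 6, so R1C3 = 6.
R2C3 = 8 − 6 = 2 completes the 8 down.
Given what's placed, R2C1 must be 9 to fit the 12 across and 17 down.
R2C2 = 12 − 11 = 1 completes the 12 across.
R1C1 = 17 − 9 = 8 completes the 17 down.
R1C2 = 23 − 14 = 9 completes the 23 across.

9 1 2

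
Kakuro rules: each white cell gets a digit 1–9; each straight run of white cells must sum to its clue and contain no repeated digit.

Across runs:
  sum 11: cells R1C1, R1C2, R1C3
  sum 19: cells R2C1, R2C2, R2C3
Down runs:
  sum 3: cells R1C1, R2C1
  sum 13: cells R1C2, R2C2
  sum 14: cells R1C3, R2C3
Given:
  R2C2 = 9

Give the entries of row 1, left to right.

1 4 6

3 in 2 cells must be {1,2}.
R1C2 = 13 − 9 = 4 completes the 13 down.
R2C1 = 2: the only remaining digit allowed by both the 19 across and the 3 down.
R2C3 = 19 − 11 = 8 completes the 19 across.
R1C1 = 3 − 2 = 1 completes the 3 down.
R1C3 = 11 − 5 = 6 completes the 11 across.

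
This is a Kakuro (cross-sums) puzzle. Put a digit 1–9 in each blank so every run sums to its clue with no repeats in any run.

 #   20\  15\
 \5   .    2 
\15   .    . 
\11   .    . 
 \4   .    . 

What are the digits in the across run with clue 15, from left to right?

9, 6

4 in 2 cells must be {1,3}.
R1C1 = 5 − 2 = 3 completes the 5 across.
R4C1 = 1: the only remaining digit allowed by both the 4 across and the 20 down.
R4C2 = 4 − 1 = 3 completes the 4 across.
No cell is forced outright now. R2C1 can only be 7 or 9 (the digits allowed by both its 15 across and its 20 down). If R2C1 = 7: then R2C2 would have to be in {8} for the 15 across but in {1,4,6,9} for the 15 down — contradiction. So R2C1 = 9.
R2C2 = 15 − 9 = 6 completes the 15 across.
R3C1 = 20 − 13 = 7 completes the 20 down.
R3C2 = 11 − 7 = 4 completes the 11 across.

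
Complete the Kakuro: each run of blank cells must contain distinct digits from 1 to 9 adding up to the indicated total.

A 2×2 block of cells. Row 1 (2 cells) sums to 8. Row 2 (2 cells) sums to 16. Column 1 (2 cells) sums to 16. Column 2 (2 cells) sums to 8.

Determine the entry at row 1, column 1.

7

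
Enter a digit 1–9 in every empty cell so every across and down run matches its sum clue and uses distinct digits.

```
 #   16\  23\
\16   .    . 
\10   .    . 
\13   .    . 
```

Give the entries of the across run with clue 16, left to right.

16 in 2 cells must be {7,9}; 23 in 3 cells must be {6,8,9}.
The 16 across and the 23 down share only 9, so R1C2 = 9.
R1C1 = 16 − 9 = 7 completes the 16 across.
Nothing is forced directly, so branch on R2C2, whose candidates are 6 or 8. If R2C2 = 8: then R2C1 would have to be in {2} for the 10 across but in {1,3,4,5,6,8} for the 16 down — contradiction. So R2C2 = 6.
R2C1 = 10 − 6 = 4 completes the 10 across.
R3C1 = 16 − 11 = 5 completes the 16 down.
R3C2 = 13 − 5 = 8 completes the 13 across.

7 9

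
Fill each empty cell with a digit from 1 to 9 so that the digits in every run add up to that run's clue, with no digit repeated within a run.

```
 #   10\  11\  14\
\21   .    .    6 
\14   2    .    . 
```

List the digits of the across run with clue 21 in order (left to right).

8 7 6

R1C1 = 10 − 2 = 8 completes the 10 down.
R1C2 = 21 − 14 = 7 completes the 21 across.
R2C2 = 11 − 7 = 4 completes the 11 down.
R2C3 = 14 − 6 = 8 completes the 14 across.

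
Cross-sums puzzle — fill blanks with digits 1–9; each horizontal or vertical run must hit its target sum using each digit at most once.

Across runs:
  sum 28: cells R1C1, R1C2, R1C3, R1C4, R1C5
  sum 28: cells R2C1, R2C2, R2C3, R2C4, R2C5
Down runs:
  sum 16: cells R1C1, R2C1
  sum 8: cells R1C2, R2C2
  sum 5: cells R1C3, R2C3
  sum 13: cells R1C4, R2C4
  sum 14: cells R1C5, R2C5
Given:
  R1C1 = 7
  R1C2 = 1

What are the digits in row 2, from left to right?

16 in 2 cells must be {7,9}.
Given what's placed, R1C3 must be 3 to fit the 28 across and 5 down.
R2C1 = 16 − 7 = 9 completes the 16 down.
R2C2 = 8 − 1 = 7 completes the 8 down.
R2C3 = 5 − 3 = 2 completes the 5 down.
Given what's placed, R2C5 must be 6 to fit the 28 across and 14 down.
R1C5 = 14 − 6 = 8 completes the 14 down.
R2C4 = 28 − 24 = 4 completes the 28 across.

9, 7, 2, 4, 6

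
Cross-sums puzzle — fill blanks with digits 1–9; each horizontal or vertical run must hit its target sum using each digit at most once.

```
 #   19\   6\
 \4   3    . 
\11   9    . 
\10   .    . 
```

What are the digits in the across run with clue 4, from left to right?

4 in 2 cells must be {1,3}; 6 in 3 cells must be {1,2,3}.
R1C2 = 4 − 3 = 1 completes the 4 across.
R2C2 = 11 − 9 = 2 completes the 11 across.
R3C1 = 19 − 12 = 7 completes the 19 down.
R3C2 = 10 − 7 = 3 completes the 10 across.

3, 1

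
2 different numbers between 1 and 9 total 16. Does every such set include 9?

The only way to make 16 from 2 distinct digits is {7,9}, which contains 9.

Yes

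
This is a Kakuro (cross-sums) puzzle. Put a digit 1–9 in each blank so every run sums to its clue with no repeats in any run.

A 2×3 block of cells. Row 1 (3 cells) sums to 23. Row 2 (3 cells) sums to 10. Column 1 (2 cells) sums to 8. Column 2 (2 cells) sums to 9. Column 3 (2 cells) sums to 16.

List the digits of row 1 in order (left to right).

6, 8, 9

23 in 3 cells must be {6,8,9}; 16 in 2 cells must be {7,9}.
The 23 across and the 8 down share only 6, so (1,1) = 6.
Given what's placed, (1,2) must be 8 to fit the 23 across and 9 down.
(1,3) = 23 − 14 = 9 completes the 23 across.
(2,1) = 8 − 6 = 2 completes the 8 down.
(2,2) = 9 − 8 = 1 completes the 9 down.
(2,3) = 10 − 3 = 7 completes the 10 across.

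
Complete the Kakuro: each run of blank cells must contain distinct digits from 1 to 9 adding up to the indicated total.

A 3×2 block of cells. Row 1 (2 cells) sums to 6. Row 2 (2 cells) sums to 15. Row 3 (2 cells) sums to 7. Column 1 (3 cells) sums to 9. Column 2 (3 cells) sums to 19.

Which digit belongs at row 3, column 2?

6

The 15 across and the 9 down share only 6, so (2,1) = 6.
(2,2) = 15 − 6 = 9 completes the 15 across.
Nothing is forced directly, so branch on (1,1), whose candidates are 1 or 2. If (1,1) = 1: then (1,2) would have to be in {5} for the 6 across but in {2,3,4,6,7,8} for the 19 down — contradiction. So (1,1) = 2.
(1,2) = 6 − 2 = 4 completes the 6 across.
(3,1) = 9 − 8 = 1 completes the 9 down.
(3,2) = 7 − 1 = 6 completes the 7 across.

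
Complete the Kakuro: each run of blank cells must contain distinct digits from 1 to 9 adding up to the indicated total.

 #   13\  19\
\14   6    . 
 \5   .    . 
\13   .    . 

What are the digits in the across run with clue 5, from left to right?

3, 2

R1C2 = 14 − 6 = 8 completes the 14 across.
No cell is forced outright now. R2C2 can only be 2 or 4 (the digits allowed by both its 5 across and its 19 down). If R2C2 = 4: then R2C1 would have to be in {1} for the 5 across but in {2,3,4,5} for the 13 down — contradiction. So R2C2 = 2.
R2C1 = 5 − 2 = 3 completes the 5 across.
R3C1 = 13 − 9 = 4 completes the 13 down.
R3C2 = 13 − 4 = 9 completes the 13 across.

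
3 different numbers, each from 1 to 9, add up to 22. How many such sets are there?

3 distinct digits from 1–9 sum between 6 and 24.
Enumerating: {5,8,9}, {6,7,9}.

2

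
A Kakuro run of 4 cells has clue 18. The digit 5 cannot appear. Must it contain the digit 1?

No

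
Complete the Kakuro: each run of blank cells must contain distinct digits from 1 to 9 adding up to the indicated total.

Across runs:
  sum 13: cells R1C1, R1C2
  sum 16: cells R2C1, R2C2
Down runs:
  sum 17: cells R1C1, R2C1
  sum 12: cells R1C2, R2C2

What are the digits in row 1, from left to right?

8, 5

16 in 2 cells must be {7,9}; 17 in 2 cells must be {8,9}.
The 16 across and the 17 down share only 9, so R2C1 = 9.
R2C2 = 16 − 9 = 7 completes the 16 across.
R1C1 = 17 − 9 = 8 completes the 17 down.
R1C2 = 13 − 8 = 5 completes the 13 across.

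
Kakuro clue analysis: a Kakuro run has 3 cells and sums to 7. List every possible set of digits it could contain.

3 distinct digits from 1–9 sum between 6 and 24.
Only one set works: {1,2,4}.

{1,2,4}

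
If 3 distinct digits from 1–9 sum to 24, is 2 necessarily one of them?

The only way to make 24 from 3 distinct digits is {7,8,9}, which does not contain 2.

No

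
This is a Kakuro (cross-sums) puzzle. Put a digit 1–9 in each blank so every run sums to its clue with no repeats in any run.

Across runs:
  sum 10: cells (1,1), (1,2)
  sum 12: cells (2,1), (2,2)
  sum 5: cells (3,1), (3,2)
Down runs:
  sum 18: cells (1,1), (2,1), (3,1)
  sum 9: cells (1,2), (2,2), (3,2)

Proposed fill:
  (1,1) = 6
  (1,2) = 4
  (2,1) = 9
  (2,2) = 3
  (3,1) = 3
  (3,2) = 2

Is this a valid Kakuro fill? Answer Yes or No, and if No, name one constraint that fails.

Yes

Across: 6+4=10; 9+3=12; 3+2=5. Down: 6+9+3=18; 4+3+2=9. No digit repeats within any run.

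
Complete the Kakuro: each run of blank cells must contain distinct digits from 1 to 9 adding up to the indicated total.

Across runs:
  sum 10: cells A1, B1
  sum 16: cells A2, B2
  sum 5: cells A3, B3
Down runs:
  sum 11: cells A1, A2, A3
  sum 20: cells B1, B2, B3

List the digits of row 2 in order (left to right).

7 9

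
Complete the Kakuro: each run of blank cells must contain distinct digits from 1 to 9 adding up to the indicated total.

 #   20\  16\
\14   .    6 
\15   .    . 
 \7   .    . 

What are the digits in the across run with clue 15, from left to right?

7, 8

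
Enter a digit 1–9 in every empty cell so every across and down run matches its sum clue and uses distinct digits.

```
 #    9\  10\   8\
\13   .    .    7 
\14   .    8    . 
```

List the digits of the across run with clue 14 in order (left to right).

R1C2 = 10 − 8 = 2 completes the 10 down.
R2C3 = 8 − 7 = 1 completes the 8 down.
R1C1 = 13 − 9 = 4 completes the 13 across.
R2C1 = 14 − 9 = 5 completes the 14 across.

5 8 1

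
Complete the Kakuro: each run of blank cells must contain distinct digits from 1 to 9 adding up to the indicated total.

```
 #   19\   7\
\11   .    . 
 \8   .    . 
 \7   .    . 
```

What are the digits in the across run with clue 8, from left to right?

7 in 3 cells must be {1,2,4}.
Nothing is forced directly, so branch on R1C2, whose candidates are 2 or 4. If R1C2 = 4: that forces R1C1 = 7, R2C1 = 3, after which R2C2 would have to be in {5} for the 8 across but in {1,2} for the 7 down — contradiction. So R1C2 = 2.
R1C1 = 11 − 2 = 9 completes the 11 across.
Given what's placed, R2C2 must be 1 to fit the 8 across and 7 down.
R3C2 = 7 − 3 = 4 completes the 7 down.
R2C1 = 8 − 1 = 7 completes the 8 across.
R3C1 = 7 − 4 = 3 completes the 7 across.

7 1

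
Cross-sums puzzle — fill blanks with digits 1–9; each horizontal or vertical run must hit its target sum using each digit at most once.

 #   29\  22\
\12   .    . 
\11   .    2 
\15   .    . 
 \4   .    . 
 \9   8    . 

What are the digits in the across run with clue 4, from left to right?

4 in 2 cells must be {1,3}.
R2C1 = 11 − 2 = 9 completes the 11 across.
R5C2 = 9 − 8 = 1 completes the 9 across.
Given what's placed, R4C2 must be 3 to fit the 4 across and 22 down.
R4C1 = 4 − 3 = 1 completes the 4 across.

1 3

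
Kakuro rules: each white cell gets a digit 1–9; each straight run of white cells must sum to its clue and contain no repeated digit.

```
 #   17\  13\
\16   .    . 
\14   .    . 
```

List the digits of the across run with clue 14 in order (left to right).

8 6

16 in 2 cells must be {7,9}; 17 in 2 cells must be {8,9}.
The 16 across and the 17 down share only 9, so R1C1 = 9.
R1C2 = 16 − 9 = 7 completes the 16 across.
R2C1 = 17 − 9 = 8 completes the 17 down.
R2C2 = 14 − 8 = 6 completes the 14 across.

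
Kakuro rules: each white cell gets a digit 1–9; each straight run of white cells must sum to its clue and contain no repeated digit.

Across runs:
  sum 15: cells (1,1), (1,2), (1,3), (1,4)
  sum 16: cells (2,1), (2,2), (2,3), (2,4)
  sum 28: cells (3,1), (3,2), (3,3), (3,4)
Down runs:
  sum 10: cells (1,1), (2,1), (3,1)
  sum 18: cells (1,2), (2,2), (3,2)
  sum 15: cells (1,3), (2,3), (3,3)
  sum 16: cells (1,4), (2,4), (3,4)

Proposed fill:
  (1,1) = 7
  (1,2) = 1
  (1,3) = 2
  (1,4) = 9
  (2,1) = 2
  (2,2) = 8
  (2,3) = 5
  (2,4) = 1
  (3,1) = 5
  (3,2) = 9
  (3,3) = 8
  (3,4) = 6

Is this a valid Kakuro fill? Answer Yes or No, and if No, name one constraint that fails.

No — the down run (1,1)–(3,1) sums to 14, not 10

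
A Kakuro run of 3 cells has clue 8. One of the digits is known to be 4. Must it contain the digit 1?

The only way to make 8 from 3 distinct digits under that restriction is {1,3,4}, which contains 1.

Yes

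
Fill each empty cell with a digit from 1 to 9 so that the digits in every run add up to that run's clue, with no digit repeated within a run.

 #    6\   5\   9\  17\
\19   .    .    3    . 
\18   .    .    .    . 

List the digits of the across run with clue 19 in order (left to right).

5 2 3 9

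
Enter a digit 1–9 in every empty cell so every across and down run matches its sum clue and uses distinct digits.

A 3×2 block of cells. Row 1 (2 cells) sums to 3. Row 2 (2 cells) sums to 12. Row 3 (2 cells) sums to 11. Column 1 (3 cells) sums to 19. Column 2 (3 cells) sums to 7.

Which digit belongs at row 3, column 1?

9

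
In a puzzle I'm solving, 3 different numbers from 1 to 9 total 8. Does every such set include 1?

Every partition of 8 into 3 distinct digits includes 1: {1,2,5}, {1,3,4}.

Yes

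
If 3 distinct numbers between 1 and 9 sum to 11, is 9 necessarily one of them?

No

Counterexample: {1,2,8} sums to 11 without using 9.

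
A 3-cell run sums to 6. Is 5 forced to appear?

No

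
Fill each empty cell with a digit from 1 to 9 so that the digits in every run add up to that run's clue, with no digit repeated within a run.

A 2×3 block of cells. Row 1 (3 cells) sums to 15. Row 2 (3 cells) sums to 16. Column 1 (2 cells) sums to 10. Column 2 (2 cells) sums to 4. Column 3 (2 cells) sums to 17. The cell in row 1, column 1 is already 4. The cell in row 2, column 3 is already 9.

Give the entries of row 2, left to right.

6 1 9

4 in 2 cells must be {1,3}; 17 in 2 cells must be {8,9}.
(1,2) = 3: the only remaining digit allowed by both the 15 across and the 4 down.
(1,3) = 15 − 7 = 8 completes the 15 across.
(2,1) = 10 − 4 = 6 completes the 10 down.
(2,2) = 16 − 15 = 1 completes the 16 across.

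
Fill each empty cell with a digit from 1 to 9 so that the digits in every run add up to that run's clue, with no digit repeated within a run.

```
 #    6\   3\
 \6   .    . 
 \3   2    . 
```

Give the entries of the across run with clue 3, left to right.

2, 1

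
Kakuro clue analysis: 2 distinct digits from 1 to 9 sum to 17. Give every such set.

{8,9}

2 distinct digits from 1–9 sum between 3 and 17.
Only one set works: {8,9}.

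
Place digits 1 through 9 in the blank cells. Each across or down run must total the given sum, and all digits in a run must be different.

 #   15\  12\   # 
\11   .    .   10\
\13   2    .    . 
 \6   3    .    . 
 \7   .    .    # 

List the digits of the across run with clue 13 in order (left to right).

6 in 3 cells must be {1,2,3}.
No cell is forced outright now. R3C3 can only be 1 or 2 (the digits allowed by both its 6 across and its 10 down). If R3C3 = 1: then R2C3 would have to be in {3,4,5,6,7,8} for the 13 across but in {9} for the 10 down — contradiction. So R3C3 = 2.
R2C3 = 10 − 2 = 8 completes the 10 down.
R3C2 = 6 − 5 = 1 completes the 6 across.
R2C2 = 13 − 10 = 3 completes the 13 across.

2 3 8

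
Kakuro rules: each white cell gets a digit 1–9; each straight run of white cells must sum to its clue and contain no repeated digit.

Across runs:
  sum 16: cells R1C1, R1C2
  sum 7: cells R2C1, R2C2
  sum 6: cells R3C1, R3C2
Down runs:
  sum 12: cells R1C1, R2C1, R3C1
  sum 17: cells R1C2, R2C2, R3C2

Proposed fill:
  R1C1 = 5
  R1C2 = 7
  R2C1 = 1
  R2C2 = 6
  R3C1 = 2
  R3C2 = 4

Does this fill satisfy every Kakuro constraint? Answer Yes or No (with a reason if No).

No — the across run R1C1–R1C2 sums to 12, not 16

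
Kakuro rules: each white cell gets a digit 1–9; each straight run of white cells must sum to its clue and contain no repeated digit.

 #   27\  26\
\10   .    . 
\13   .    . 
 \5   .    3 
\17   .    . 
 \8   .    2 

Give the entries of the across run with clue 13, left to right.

7 6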